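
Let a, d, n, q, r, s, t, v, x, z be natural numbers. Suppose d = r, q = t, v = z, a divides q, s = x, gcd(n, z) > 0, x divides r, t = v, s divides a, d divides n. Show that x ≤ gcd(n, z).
Since d = r and d divides n, r divides n. x divides r, so x divides n. From t = v and v = z, t = z. s = x and s divides a, therefore x divides a. Because q = t and a divides q, a divides t. Since x divides a, x divides t. t = z, so x divides z. Since x divides n, x divides gcd(n, z). Since gcd(n, z) > 0, x ≤ gcd(n, z).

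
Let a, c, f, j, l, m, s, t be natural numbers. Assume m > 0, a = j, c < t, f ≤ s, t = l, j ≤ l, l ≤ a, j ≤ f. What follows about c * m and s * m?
c * m < s * m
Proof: a = j and l ≤ a, thus l ≤ j. From j ≤ l, l = j. t = l, so t = j. c < t, so c < j. From j ≤ f and f ≤ s, j ≤ s. Since c < j, c < s. Since m > 0, by multiplying by a positive, c * m < s * m.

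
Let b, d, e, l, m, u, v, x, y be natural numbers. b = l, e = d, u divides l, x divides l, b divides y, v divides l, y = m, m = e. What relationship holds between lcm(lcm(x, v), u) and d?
lcm(lcm(x, v), u) divides d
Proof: m = e and e = d, hence m = d. Since x divides l and v divides l, lcm(x, v) divides l. Since u divides l, lcm(lcm(x, v), u) divides l. b = l and b divides y, therefore l divides y. y = m, so l divides m. Since lcm(lcm(x, v), u) divides l, lcm(lcm(x, v), u) divides m. Since m = d, lcm(lcm(x, v), u) divides d.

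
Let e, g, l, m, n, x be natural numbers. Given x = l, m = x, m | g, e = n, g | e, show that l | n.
e = n and g | e, so g | n. From m | g, m | n. Because m = x, x | n. x = l, so l | n.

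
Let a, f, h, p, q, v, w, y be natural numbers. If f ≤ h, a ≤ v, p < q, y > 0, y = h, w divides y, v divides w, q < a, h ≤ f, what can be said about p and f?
p < f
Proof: p < q and q < a, thus p < a. a ≤ v, so p < v. Since h ≤ f and f ≤ h, h = f. y = h, so y = f. v divides w and w divides y, so v divides y. y > 0, so v ≤ y. Since y = f, v ≤ f. p < v, so p < f.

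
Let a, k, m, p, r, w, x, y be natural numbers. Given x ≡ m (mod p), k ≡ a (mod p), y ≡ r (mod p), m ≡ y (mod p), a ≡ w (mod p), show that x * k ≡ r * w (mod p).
Because x ≡ m (mod p) and m ≡ y (mod p), x ≡ y (mod p). y ≡ r (mod p), so x ≡ r (mod p). k ≡ a (mod p) and a ≡ w (mod p), therefore k ≡ w (mod p). x ≡ r (mod p), so x * k ≡ r * w (mod p).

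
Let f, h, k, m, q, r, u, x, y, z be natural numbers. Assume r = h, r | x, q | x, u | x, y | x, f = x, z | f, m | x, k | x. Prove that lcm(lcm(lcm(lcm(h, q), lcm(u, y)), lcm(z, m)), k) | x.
Since r = h and r | x, h | x. Since q | x, lcm(h, q) | x. From u | x and y | x, lcm(u, y) | x. lcm(h, q) | x, so lcm(lcm(h, q), lcm(u, y)) | x. f = x and z | f, thus z | x. m | x, so lcm(z, m) | x. Since lcm(lcm(h, q), lcm(u, y)) | x, lcm(lcm(lcm(h, q), lcm(u, y)), lcm(z, m)) | x. From k | x, lcm(lcm(lcm(lcm(h, q), lcm(u, y)), lcm(z, m)), k) | x.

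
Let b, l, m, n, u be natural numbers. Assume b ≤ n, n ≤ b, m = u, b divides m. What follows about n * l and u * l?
n * l divides u * l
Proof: Because b ≤ n and n ≤ b, b = n. m = u and b divides m, so b divides u. b = n, so n divides u. Then n * l divides u * l.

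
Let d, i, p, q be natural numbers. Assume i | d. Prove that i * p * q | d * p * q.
From i | d, i * p | d * p. Then i * p * q | d * p * q.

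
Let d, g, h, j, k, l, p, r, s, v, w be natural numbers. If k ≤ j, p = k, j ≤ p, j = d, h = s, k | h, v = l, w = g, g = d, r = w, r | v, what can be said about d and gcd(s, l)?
d | gcd(s, l)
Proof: p = k and j ≤ p, so j ≤ k. From k ≤ j, k = j. Because j = d, k = d. h = s and k | h, so k | s. Since k = d, d | s. w = g and g = d, hence w = d. r = w and r | v, therefore w | v. w = d, so d | v. Since v = l, d | l. From d | s, d | gcd(s, l).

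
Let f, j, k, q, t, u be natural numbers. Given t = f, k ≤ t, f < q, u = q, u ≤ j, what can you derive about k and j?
k < j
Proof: t = f and k ≤ t, thus k ≤ f. From u = q and u ≤ j, q ≤ j. f < q, so f < j. k ≤ f, so k < j.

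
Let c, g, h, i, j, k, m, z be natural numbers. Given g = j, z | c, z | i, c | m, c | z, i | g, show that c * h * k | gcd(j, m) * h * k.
Since z | c and c | z, z = c. Since z | i and i | g, z | g. z = c, so c | g. Since g = j, c | j. c | m, so c | gcd(j, m). Then c * h | gcd(j, m) * h. Then c * h * k | gcd(j, m) * h * k.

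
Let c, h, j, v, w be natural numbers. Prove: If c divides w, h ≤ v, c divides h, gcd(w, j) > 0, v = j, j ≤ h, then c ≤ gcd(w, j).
From v = j and h ≤ v, h ≤ j. j ≤ h, so h = j. Since c divides h, c divides j. c divides w, so c divides gcd(w, j). gcd(w, j) > 0, so c ≤ gcd(w, j).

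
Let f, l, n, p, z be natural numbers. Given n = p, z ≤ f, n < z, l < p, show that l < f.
n = p and n < z, thus p < z. From z ≤ f, p < f. l < p, so l < f.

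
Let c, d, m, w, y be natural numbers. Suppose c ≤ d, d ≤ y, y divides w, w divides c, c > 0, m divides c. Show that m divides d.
y divides w and w divides c, so y divides c. c > 0, so y ≤ c. d ≤ y, so d ≤ c. Since c ≤ d, c = d. m divides c, so m divides d.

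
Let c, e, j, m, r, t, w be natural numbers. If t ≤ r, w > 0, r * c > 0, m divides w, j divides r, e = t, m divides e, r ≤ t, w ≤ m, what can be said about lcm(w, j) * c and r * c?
lcm(w, j) * c ≤ r * c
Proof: m divides w and w > 0, so m ≤ w. Since w ≤ m, m = w. t ≤ r and r ≤ t, so t = r. e = t and m divides e, hence m divides t. t = r, so m divides r. From m = w, w divides r. j divides r, so lcm(w, j) divides r. Then lcm(w, j) * c divides r * c. Because r * c > 0, lcm(w, j) * c ≤ r * c.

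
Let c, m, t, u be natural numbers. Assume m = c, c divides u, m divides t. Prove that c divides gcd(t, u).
m = c and m divides t, hence c divides t. c divides u, so c divides gcd(t, u).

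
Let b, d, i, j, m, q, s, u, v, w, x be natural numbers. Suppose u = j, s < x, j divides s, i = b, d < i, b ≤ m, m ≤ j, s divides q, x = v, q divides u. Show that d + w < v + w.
s divides q and q divides u, therefore s divides u. Since u = j, s divides j. Since j divides s, j = s. Since i = b and d < i, d < b. Since b ≤ m, d < m. Because m ≤ j, d < j. Since j = s, d < s. x = v and s < x, hence s < v. Since d < s, d < v. Then d + w < v + w.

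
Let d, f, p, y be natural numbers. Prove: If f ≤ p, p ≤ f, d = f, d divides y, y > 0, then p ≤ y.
f ≤ p and p ≤ f, therefore f = p. Because d = f and d divides y, f divides y. y > 0, so f ≤ y. f = p, so p ≤ y.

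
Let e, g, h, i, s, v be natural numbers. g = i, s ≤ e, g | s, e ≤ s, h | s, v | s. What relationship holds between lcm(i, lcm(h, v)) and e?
lcm(i, lcm(h, v)) | e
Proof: s ≤ e and e ≤ s, therefore s = e. g = i and g | s, therefore i | s. Because h | s and v | s, lcm(h, v) | s. From i | s, lcm(i, lcm(h, v)) | s. s = e, so lcm(i, lcm(h, v)) | e.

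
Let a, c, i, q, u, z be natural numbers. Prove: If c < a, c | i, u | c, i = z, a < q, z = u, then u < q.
i = z and c | i, therefore c | z. Since z = u, c | u. Since u | c, c = u. c < a and a < q, so c < q. Since c = u, u < q.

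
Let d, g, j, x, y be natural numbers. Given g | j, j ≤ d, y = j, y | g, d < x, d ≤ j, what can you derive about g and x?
g < x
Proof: Because d ≤ j and j ≤ d, d = j. From y = j and y | g, j | g. From g | j, j = g. d = j, so d = g. Since d < x, g < x.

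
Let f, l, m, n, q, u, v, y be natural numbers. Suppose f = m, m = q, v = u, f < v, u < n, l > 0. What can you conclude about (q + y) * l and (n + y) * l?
(q + y) * l < (n + y) * l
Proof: From f = m and m = q, f = q. v = u and f < v, hence f < u. f = q, so q < u. Because u < n, q < n. Then q + y < n + y. From l > 0, (q + y) * l < (n + y) * l.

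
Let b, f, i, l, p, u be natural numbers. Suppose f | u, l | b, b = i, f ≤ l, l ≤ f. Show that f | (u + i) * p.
Since l ≤ f and f ≤ l, l = f. b = i and l | b, thus l | i. Because l = f, f | i. f | u, so f | u + i. Then f | (u + i) * p.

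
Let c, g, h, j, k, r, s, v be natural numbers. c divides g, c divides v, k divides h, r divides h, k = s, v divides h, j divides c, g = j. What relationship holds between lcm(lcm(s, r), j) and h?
lcm(lcm(s, r), j) divides h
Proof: k = s and k divides h, thus s divides h. r divides h, so lcm(s, r) divides h. From g = j and c divides g, c divides j. j divides c, so c = j. c divides v and v divides h, thus c divides h. c = j, so j divides h. Since lcm(s, r) divides h, lcm(lcm(s, r), j) divides h.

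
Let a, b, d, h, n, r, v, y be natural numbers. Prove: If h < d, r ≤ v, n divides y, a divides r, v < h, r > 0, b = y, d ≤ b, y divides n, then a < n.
a divides r and r > 0, thus a ≤ r. Because y divides n and n divides y, y = n. Since b = y, b = n. Because v < h and h < d, v < d. Since r ≤ v, r < d. d ≤ b, so r < b. Since b = n, r < n. a ≤ r, so a < n.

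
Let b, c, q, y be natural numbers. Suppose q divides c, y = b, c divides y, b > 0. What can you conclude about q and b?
q ≤ b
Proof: Because y = b and c divides y, c divides b. Since q divides c, q divides b. b > 0, so q ≤ b.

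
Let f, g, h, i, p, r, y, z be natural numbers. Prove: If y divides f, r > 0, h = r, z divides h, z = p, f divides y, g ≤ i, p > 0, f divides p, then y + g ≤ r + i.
Since f divides y and y divides f, f = y. f divides p, so y divides p. p > 0, so y ≤ p. h = r and z divides h, therefore z divides r. Since z = p, p divides r. Since r > 0, p ≤ r. Since y ≤ p, y ≤ r. Because g ≤ i, y + g ≤ r + i.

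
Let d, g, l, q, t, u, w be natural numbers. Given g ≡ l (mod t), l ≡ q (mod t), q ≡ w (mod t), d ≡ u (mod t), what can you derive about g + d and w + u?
g + d ≡ w + u (mod t)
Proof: Because g ≡ l (mod t) and l ≡ q (mod t), g ≡ q (mod t). Because q ≡ w (mod t), g ≡ w (mod t). Because d ≡ u (mod t), g + d ≡ w + u (mod t).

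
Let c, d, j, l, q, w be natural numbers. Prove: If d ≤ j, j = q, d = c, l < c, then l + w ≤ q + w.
Because j = q and d ≤ j, d ≤ q. Since d = c, c ≤ q. Since l < c, l < q. Then l + w < q + w. Then l + w ≤ q + w.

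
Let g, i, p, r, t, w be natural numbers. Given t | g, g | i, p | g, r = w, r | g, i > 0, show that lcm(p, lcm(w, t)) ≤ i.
Since r = w and r | g, w | g. Since t | g, lcm(w, t) | g. Since p | g, lcm(p, lcm(w, t)) | g. g | i, so lcm(p, lcm(w, t)) | i. i > 0, so lcm(p, lcm(w, t)) ≤ i.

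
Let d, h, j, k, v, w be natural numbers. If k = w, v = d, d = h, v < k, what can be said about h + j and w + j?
h + j < w + j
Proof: Since v = d and d = h, v = h. v < k, so h < k. k = w, so h < w. Then h + j < w + j.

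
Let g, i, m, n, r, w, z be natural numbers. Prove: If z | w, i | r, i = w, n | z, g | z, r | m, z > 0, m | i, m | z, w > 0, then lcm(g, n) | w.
Because z | w and w > 0, z ≤ w. i | r and r | m, thus i | m. m | i, so m = i. m | z, so i | z. z > 0, so i ≤ z. i = w, so w ≤ z. Since z ≤ w, z = w. From g | z and n | z, lcm(g, n) | z. z = w, so lcm(g, n) | w.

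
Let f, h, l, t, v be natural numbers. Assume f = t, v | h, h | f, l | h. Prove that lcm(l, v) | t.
l | h and v | h, so lcm(l, v) | h. f = t and h | f, therefore h | t. Since lcm(l, v) | h, lcm(l, v) | t.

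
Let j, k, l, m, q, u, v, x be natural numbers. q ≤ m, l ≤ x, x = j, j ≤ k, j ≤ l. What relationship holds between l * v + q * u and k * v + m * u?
l * v + q * u ≤ k * v + m * u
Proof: x = j and l ≤ x, thus l ≤ j. Since j ≤ l, j = l. j ≤ k, so l ≤ k. By multiplying by a non-negative, l * v ≤ k * v. Because q ≤ m, by multiplying by a non-negative, q * u ≤ m * u. Since l * v ≤ k * v, l * v + q * u ≤ k * v + m * u.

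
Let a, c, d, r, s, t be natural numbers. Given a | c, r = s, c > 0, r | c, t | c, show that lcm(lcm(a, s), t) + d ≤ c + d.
r = s and r | c, thus s | c. a | c, so lcm(a, s) | c. Since t | c, lcm(lcm(a, s), t) | c. Since c > 0, lcm(lcm(a, s), t) ≤ c. Then lcm(lcm(a, s), t) + d ≤ c + d.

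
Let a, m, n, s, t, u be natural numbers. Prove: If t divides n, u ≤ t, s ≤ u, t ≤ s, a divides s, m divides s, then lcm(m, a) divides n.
s ≤ u and u ≤ t, hence s ≤ t. t ≤ s, so s = t. m divides s and a divides s, hence lcm(m, a) divides s. Since s = t, lcm(m, a) divides t. From t divides n, lcm(m, a) divides n.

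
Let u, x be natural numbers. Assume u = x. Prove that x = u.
From u = x, by symmetry, x = u.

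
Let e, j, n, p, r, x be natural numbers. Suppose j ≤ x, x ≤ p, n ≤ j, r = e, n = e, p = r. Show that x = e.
n = e and n ≤ j, so e ≤ j. Since j ≤ x, e ≤ x. Because p = r and r = e, p = e. Since x ≤ p, x ≤ e. e ≤ x, so e = x. Then x = e.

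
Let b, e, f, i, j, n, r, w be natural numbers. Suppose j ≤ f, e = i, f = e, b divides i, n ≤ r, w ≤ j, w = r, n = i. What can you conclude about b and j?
b divides j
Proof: Because n = i and n ≤ r, i ≤ r. w = r and w ≤ j, thus r ≤ j. Since i ≤ r, i ≤ j. f = e and e = i, so f = i. Since j ≤ f, j ≤ i. Since i ≤ j, i = j. Because b divides i, b divides j.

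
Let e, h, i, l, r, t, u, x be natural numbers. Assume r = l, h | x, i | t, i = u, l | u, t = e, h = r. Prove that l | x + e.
h = r and r = l, hence h = l. Since h | x, l | x. t = e and i | t, hence i | e. i = u, so u | e. Since l | u, l | e. Since l | x, l | x + e.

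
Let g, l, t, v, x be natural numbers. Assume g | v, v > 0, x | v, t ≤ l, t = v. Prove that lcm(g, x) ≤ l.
From g | v and x | v, lcm(g, x) | v. Because v > 0, lcm(g, x) ≤ v. t = v and t ≤ l, therefore v ≤ l. lcm(g, x) ≤ v, so lcm(g, x) ≤ l.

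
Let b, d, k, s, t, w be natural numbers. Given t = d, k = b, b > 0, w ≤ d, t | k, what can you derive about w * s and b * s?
w * s ≤ b * s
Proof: t = d and t | k, so d | k. k = b, so d | b. Since b > 0, d ≤ b. Since w ≤ d, w ≤ b. Then w * s ≤ b * s.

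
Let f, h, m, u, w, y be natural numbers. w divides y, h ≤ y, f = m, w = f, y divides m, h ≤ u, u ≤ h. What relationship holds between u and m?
u ≤ m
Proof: w = f and f = m, hence w = m. Since w divides y, m divides y. y divides m, so y = m. h ≤ u and u ≤ h, so h = u. Since h ≤ y, u ≤ y. Since y = m, u ≤ m.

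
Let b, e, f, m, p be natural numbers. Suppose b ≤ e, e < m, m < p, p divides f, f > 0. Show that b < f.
Because e < m and m < p, e < p. Since b ≤ e, b < p. p divides f and f > 0, so p ≤ f. Since b < p, b < f.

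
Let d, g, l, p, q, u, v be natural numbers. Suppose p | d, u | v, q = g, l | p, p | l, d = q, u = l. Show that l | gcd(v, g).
Because u = l and u | v, l | v. Since p | l and l | p, p = l. p | d, so l | d. Since d = q, l | q. Since q = g, l | g. l | v, so l | gcd(v, g).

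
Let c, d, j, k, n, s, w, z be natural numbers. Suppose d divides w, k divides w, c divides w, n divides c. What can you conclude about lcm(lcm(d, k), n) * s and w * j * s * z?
lcm(lcm(d, k), n) * s divides w * j * s * z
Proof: Since d divides w and k divides w, lcm(d, k) divides w. n divides c and c divides w, hence n divides w. lcm(d, k) divides w, so lcm(lcm(d, k), n) divides w. Then lcm(lcm(d, k), n) divides w * j. Then lcm(lcm(d, k), n) * s divides w * j * s. Then lcm(lcm(d, k), n) * s divides w * j * s * z.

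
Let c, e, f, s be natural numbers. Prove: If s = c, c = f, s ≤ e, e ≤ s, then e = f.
Since e ≤ s and s ≤ e, e = s. Since s = c, e = c. c = f, so e = f.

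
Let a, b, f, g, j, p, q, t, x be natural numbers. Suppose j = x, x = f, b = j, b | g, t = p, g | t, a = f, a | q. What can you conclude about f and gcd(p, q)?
f | gcd(p, q)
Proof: j = x and x = f, hence j = f. t = p and g | t, hence g | p. Since b | g, b | p. Since b = j, j | p. Since j = f, f | p. Because a = f and a | q, f | q. Since f | p, f | gcd(p, q).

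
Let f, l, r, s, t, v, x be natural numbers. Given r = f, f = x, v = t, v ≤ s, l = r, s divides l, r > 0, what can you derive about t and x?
t ≤ x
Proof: r = f and f = x, so r = x. v = t and v ≤ s, thus t ≤ s. l = r and s divides l, hence s divides r. Because r > 0, s ≤ r. t ≤ s, so t ≤ r. Since r = x, t ≤ x.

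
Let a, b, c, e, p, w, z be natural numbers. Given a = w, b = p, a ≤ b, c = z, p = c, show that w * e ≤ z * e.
b = p and p = c, therefore b = c. Because c = z, b = z. From a = w and a ≤ b, w ≤ b. b = z, so w ≤ z. By multiplying by a non-negative, w * e ≤ z * e.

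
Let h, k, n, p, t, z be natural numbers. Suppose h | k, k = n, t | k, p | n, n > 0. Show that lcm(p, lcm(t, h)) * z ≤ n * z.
t | k and h | k, thus lcm(t, h) | k. k = n, so lcm(t, h) | n. p | n, so lcm(p, lcm(t, h)) | n. Since n > 0, lcm(p, lcm(t, h)) ≤ n. Then lcm(p, lcm(t, h)) * z ≤ n * z.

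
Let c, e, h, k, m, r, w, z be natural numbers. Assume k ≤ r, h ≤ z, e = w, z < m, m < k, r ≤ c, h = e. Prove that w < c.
From h = e and e = w, h = w. Because h ≤ z, w ≤ z. z < m, so w < m. From k ≤ r and r ≤ c, k ≤ c. m < k, so m < c. Since w < m, w < c.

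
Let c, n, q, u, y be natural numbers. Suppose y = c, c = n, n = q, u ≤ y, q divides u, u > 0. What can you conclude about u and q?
u = q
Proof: From y = c and c = n, y = n. Since n = q, y = q. u ≤ y, so u ≤ q. q divides u and u > 0, therefore q ≤ u. From u ≤ q, u = q.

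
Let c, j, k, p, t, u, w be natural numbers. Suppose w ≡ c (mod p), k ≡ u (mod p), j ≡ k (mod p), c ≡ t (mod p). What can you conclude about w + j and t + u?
w + j ≡ t + u (mod p)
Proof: w ≡ c (mod p) and c ≡ t (mod p), hence w ≡ t (mod p). From j ≡ k (mod p) and k ≡ u (mod p), j ≡ u (mod p). w ≡ t (mod p), so w + j ≡ t + u (mod p).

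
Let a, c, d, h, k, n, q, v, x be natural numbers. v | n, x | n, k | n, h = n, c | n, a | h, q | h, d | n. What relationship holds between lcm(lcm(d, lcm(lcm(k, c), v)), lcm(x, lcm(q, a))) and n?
lcm(lcm(d, lcm(lcm(k, c), v)), lcm(x, lcm(q, a))) | n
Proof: Because k | n and c | n, lcm(k, c) | n. Since v | n, lcm(lcm(k, c), v) | n. d | n, so lcm(d, lcm(lcm(k, c), v)) | n. q | h and a | h, hence lcm(q, a) | h. h = n, so lcm(q, a) | n. Because x | n, lcm(x, lcm(q, a)) | n. lcm(d, lcm(lcm(k, c), v)) | n, so lcm(lcm(d, lcm(lcm(k, c), v)), lcm(x, lcm(q, a))) | n.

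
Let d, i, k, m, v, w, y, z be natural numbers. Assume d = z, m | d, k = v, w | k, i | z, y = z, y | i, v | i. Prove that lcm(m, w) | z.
d = z and m | d, therefore m | z. Since k = v and w | k, w | v. Since y = z and y | i, z | i. i | z, so i = z. From v | i, v | z. Since w | v, w | z. Since m | z, lcm(m, w) | z.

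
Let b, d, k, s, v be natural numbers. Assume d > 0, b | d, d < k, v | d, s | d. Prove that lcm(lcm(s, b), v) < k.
s | d and b | d, therefore lcm(s, b) | d. v | d, so lcm(lcm(s, b), v) | d. Because d > 0, lcm(lcm(s, b), v) ≤ d. d < k, so lcm(lcm(s, b), v) < k.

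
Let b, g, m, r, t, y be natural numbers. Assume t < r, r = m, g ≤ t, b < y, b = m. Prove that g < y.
r = m and t < r, hence t < m. Since g ≤ t, g < m. b = m and b < y, thus m < y. From g < m, g < y.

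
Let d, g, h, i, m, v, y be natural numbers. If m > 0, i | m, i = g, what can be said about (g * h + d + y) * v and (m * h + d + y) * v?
(g * h + d + y) * v ≤ (m * h + d + y) * v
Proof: i | m and m > 0, so i ≤ m. i = g, so g ≤ m. Then g * h ≤ m * h. Then g * h + d ≤ m * h + d. Then g * h + d + y ≤ m * h + d + y. Then (g * h + d + y) * v ≤ (m * h + d + y) * v.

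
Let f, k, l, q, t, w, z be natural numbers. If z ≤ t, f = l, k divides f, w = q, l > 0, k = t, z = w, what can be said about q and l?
q ≤ l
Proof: z = w and z ≤ t, hence w ≤ t. w = q, so q ≤ t. k = t and k divides f, therefore t divides f. From f = l, t divides l. l > 0, so t ≤ l. Since q ≤ t, q ≤ l.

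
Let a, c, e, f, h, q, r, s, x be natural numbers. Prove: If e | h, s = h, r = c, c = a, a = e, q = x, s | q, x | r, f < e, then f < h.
Because r = c and c = a, r = a. Since a = e, r = e. q = x and s | q, so s | x. Since x | r, s | r. From r = e, s | e. s = h, so h | e. e | h, so e = h. From f < e, f < h.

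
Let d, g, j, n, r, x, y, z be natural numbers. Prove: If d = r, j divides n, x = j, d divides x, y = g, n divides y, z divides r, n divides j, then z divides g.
j divides n and n divides j, hence j = n. Because x = j and d divides x, d divides j. Since d = r, r divides j. Because j = n, r divides n. z divides r, so z divides n. y = g and n divides y, hence n divides g. Since z divides n, z divides g.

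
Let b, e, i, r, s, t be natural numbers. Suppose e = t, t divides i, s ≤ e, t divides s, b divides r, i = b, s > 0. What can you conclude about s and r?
s divides r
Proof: From t divides s and s > 0, t ≤ s. Since e = t and s ≤ e, s ≤ t. t ≤ s, so t = s. i = b and t divides i, so t divides b. t = s, so s divides b. b divides r, so s divides r.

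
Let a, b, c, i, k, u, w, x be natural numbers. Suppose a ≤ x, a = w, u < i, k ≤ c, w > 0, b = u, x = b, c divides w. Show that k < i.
c divides w and w > 0, so c ≤ w. Since k ≤ c, k ≤ w. Because x = b and a ≤ x, a ≤ b. a = w, so w ≤ b. b = u, so w ≤ u. From u < i, w < i. Since k ≤ w, k < i.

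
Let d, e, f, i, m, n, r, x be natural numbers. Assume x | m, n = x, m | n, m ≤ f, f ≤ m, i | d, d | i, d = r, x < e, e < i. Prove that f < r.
n = x and m | n, hence m | x. x | m, so x = m. m ≤ f and f ≤ m, so m = f. x = m, so x = f. Since i | d and d | i, i = d. d = r, so i = r. From x < e and e < i, x < i. Since i = r, x < r. Since x = f, f < r.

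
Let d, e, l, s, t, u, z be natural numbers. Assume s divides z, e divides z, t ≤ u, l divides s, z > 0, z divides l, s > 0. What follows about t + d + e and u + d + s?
t + d + e ≤ u + d + s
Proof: t ≤ u, thus t + d ≤ u + d. z divides l and l divides s, so z divides s. Because s > 0, z ≤ s. s divides z and z > 0, therefore s ≤ z. Since z ≤ s, z = s. Since e divides z and z > 0, e ≤ z. Since z = s, e ≤ s. t + d ≤ u + d, so t + d + e ≤ u + d + s.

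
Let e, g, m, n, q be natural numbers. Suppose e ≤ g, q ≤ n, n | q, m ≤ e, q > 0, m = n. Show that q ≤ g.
n | q and q > 0, so n ≤ q. q ≤ n, so n = q. m = n, so m = q. From m ≤ e and e ≤ g, m ≤ g. m = q, so q ≤ g.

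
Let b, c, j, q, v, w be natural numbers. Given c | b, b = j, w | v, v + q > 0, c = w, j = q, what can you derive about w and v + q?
w ≤ v + q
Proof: b = j and j = q, thus b = q. c = w and c | b, thus w | b. Since b = q, w | q. w | v, so w | v + q. Since v + q > 0, w ≤ v + q.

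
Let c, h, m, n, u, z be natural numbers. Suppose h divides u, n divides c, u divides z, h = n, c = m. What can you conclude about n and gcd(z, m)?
n divides gcd(z, m)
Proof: h divides u and u divides z, so h divides z. Since h = n, n divides z. Because c = m and n divides c, n divides m. Since n divides z, n divides gcd(z, m).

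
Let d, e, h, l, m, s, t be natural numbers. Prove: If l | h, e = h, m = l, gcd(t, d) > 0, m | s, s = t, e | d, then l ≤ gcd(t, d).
m = l and m | s, therefore l | s. From s = t, l | t. Because e = h and e | d, h | d. Since l | h, l | d. l | t, so l | gcd(t, d). Since gcd(t, d) > 0, l ≤ gcd(t, d).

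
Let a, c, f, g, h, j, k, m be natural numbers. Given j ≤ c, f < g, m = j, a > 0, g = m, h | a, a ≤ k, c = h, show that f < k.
From g = m and f < g, f < m. Since m = j, f < j. Since j ≤ c, f < c. Since c = h, f < h. Because h | a and a > 0, h ≤ a. Since a ≤ k, h ≤ k. Since f < h, f < k.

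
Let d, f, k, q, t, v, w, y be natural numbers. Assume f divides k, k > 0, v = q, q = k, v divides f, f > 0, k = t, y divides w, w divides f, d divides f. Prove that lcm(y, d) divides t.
From f divides k and k > 0, f ≤ k. v = q and q = k, thus v = k. v divides f, so k divides f. Since f > 0, k ≤ f. f ≤ k, so f = k. From k = t, f = t. Because y divides w and w divides f, y divides f. Since d divides f, lcm(y, d) divides f. Since f = t, lcm(y, d) divides t.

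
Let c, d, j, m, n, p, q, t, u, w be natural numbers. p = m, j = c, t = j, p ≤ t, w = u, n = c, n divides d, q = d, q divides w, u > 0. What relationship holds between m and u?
m ≤ u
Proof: From t = j and p ≤ t, p ≤ j. Since j = c, p ≤ c. Since n = c and n divides d, c divides d. q = d and q divides w, therefore d divides w. Since c divides d, c divides w. w = u, so c divides u. u > 0, so c ≤ u. Since p ≤ c, p ≤ u. Since p = m, m ≤ u.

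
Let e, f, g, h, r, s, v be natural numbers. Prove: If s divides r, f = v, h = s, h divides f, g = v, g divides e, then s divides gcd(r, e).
From h = s and h divides f, s divides f. f = v, so s divides v. g = v and g divides e, therefore v divides e. s divides v, so s divides e. Since s divides r, s divides gcd(r, e).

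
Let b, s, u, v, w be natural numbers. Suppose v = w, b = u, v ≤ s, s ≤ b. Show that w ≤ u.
From v ≤ s and s ≤ b, v ≤ b. Since b = u, v ≤ u. v = w, so w ≤ u.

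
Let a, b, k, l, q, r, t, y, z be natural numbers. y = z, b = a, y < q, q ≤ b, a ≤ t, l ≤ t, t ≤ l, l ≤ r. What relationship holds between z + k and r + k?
z + k < r + k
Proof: y < q and q ≤ b, therefore y < b. Since b = a, y < a. Since l ≤ t and t ≤ l, l = t. Since l ≤ r, t ≤ r. a ≤ t, so a ≤ r. y < a, so y < r. Since y = z, z < r. Then z + k < r + k.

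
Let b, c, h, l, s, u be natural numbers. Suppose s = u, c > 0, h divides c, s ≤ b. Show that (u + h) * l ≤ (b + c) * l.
Because s = u and s ≤ b, u ≤ b. h divides c and c > 0, thus h ≤ c. Since u ≤ b, u + h ≤ b + c. By multiplying by a non-negative, (u + h) * l ≤ (b + c) * l.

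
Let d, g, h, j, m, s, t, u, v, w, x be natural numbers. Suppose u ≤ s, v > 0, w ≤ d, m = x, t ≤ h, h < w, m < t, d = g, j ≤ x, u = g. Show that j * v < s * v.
Because t ≤ h and h < w, t < w. Because m < t, m < w. Because d = g and w ≤ d, w ≤ g. m < w, so m < g. u = g and u ≤ s, thus g ≤ s. m < g, so m < s. Since m = x, x < s. Since j ≤ x, j < s. Since v > 0, j * v < s * v.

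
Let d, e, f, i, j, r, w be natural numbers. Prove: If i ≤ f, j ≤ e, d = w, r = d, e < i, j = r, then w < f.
j = r and r = d, thus j = d. d = w, so j = w. e < i and i ≤ f, so e < f. Since j ≤ e, j < f. Since j = w, w < f.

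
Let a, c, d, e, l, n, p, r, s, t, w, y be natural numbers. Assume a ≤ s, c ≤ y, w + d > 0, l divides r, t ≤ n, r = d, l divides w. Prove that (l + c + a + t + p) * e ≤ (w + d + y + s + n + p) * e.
Because r = d and l divides r, l divides d. l divides w, so l divides w + d. w + d > 0, so l ≤ w + d. From c ≤ y and a ≤ s, c + a ≤ y + s. Because l ≤ w + d, l + c + a ≤ w + d + y + s. Because t ≤ n, l + c + a + t ≤ w + d + y + s + n. Then l + c + a + t + p ≤ w + d + y + s + n + p. By multiplying by a non-negative, (l + c + a + t + p) * e ≤ (w + d + y + s + n + p) * e.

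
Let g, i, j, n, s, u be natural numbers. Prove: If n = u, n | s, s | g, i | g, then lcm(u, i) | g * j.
Because n | s and s | g, n | g. Since n = u, u | g. i | g, so lcm(u, i) | g. Then lcm(u, i) | g * j.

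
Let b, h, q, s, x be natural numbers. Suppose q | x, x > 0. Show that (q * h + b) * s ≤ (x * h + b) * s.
Because q | x and x > 0, q ≤ x. Then q * h ≤ x * h. Then q * h + b ≤ x * h + b. Then (q * h + b) * s ≤ (x * h + b) * s.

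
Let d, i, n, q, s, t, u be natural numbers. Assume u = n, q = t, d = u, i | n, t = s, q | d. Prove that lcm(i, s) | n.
From q = t and t = s, q = s. Because d = u and u = n, d = n. From q | d, q | n. Since q = s, s | n. Since i | n, lcm(i, s) | n.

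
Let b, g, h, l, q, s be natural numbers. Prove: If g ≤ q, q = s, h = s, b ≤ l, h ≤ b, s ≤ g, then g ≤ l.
From q = s and g ≤ q, g ≤ s. Since s ≤ g, s = g. h = s and h ≤ b, hence s ≤ b. b ≤ l, so s ≤ l. s = g, so g ≤ l.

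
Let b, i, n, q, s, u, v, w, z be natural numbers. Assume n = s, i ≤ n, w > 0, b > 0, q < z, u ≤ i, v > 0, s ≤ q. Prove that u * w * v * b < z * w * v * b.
Since u ≤ i and i ≤ n, u ≤ n. n = s, so u ≤ s. s ≤ q and q < z, hence s < z. Since u ≤ s, u < z. From w > 0, u * w < z * w. v > 0, so u * w * v < z * w * v. Since b > 0, u * w * v * b < z * w * v * b.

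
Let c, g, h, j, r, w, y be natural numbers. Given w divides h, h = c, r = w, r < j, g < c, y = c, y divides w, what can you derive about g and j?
g < j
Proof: Because h = c and w divides h, w divides c. y = c and y divides w, hence c divides w. From w divides c, w = c. r = w, so r = c. r < j, so c < j. g < c, so g < j.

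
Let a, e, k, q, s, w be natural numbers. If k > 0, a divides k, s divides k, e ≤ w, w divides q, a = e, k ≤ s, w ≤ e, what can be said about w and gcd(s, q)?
w divides gcd(s, q)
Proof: Because s divides k and k > 0, s ≤ k. k ≤ s, so k = s. Because e ≤ w and w ≤ e, e = w. Since a = e, a = w. a divides k, so w divides k. Because k = s, w divides s. Since w divides q, w divides gcd(s, q).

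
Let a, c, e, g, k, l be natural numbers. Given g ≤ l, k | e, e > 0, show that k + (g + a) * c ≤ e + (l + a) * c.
Because k | e and e > 0, k ≤ e. g ≤ l, therefore g + a ≤ l + a. Then (g + a) * c ≤ (l + a) * c. Since k ≤ e, k + (g + a) * c ≤ e + (l + a) * c.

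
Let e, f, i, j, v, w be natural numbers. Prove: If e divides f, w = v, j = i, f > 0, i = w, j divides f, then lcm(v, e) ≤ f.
Because i = w and w = v, i = v. j = i, so j = v. Because j divides f, v divides f. e divides f, so lcm(v, e) divides f. Since f > 0, lcm(v, e) ≤ f.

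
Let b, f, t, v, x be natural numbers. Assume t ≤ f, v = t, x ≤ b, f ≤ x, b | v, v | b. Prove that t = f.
b | v and v | b, hence b = v. From v = t, b = t. Because f ≤ x and x ≤ b, f ≤ b. Because b = t, f ≤ t. Since t ≤ f, t = f.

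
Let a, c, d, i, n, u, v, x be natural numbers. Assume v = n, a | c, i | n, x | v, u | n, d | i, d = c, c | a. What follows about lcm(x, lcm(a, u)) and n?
lcm(x, lcm(a, u)) | n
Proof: v = n and x | v, thus x | n. Because c | a and a | c, c = a. d = c, so d = a. d | i and i | n, so d | n. d = a, so a | n. Since u | n, lcm(a, u) | n. From x | n, lcm(x, lcm(a, u)) | n.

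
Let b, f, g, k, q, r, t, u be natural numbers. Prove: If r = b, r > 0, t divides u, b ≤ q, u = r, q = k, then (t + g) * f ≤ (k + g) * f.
u = r and t divides u, therefore t divides r. r > 0, so t ≤ r. Since r = b, t ≤ b. Since b ≤ q, t ≤ q. Because q = k, t ≤ k. Then t + g ≤ k + g. By multiplying by a non-negative, (t + g) * f ≤ (k + g) * f.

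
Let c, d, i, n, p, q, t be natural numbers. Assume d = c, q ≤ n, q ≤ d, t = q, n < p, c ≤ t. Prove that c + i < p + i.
Because d = c and q ≤ d, q ≤ c. From t = q and c ≤ t, c ≤ q. q ≤ c, so q = c. q ≤ n and n < p, therefore q < p. q = c, so c < p. Then c + i < p + i.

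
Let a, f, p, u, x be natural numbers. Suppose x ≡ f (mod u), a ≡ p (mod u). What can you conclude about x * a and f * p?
x * a ≡ f * p (mod u)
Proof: Since x ≡ f (mod u) and a ≡ p (mod u), by multiplying congruences, x * a ≡ f * p (mod u).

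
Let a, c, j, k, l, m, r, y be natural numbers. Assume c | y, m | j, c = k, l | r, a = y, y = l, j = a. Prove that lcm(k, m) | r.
Since c = k and c | y, k | y. j = a and a = y, so j = y. Since m | j, m | y. k | y, so lcm(k, m) | y. y = l, so lcm(k, m) | l. l | r, so lcm(k, m) | r.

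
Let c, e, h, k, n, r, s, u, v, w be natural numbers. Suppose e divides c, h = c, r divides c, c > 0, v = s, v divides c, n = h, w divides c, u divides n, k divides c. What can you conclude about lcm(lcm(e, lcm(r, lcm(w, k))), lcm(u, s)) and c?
lcm(lcm(e, lcm(r, lcm(w, k))), lcm(u, s)) ≤ c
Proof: w divides c and k divides c, thus lcm(w, k) divides c. Since r divides c, lcm(r, lcm(w, k)) divides c. Since e divides c, lcm(e, lcm(r, lcm(w, k))) divides c. n = h and h = c, therefore n = c. u divides n, so u divides c. v = s and v divides c, hence s divides c. u divides c, so lcm(u, s) divides c. Since lcm(e, lcm(r, lcm(w, k))) divides c, lcm(lcm(e, lcm(r, lcm(w, k))), lcm(u, s)) divides c. c > 0, so lcm(lcm(e, lcm(r, lcm(w, k))), lcm(u, s)) ≤ c.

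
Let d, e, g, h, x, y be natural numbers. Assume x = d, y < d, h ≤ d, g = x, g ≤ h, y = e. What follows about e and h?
e < h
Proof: Because g = x and g ≤ h, x ≤ h. x = d, so d ≤ h. Because h ≤ d, d = h. y = e and y < d, so e < d. d = h, so e < h.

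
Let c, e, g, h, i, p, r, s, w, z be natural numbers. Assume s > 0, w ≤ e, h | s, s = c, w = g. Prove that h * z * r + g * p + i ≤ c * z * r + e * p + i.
h | s and s > 0, therefore h ≤ s. s = c, so h ≤ c. Then h * z ≤ c * z. Then h * z * r ≤ c * z * r. Because w = g and w ≤ e, g ≤ e. Then g * p ≤ e * p. Since h * z * r ≤ c * z * r, h * z * r + g * p ≤ c * z * r + e * p. Then h * z * r + g * p + i ≤ c * z * r + e * p + i.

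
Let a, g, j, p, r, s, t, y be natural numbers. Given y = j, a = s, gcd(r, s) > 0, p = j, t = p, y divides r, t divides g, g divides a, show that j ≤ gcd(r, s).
From y = j and y divides r, j divides r. t = p and p = j, therefore t = j. t divides g and g divides a, therefore t divides a. From a = s, t divides s. Since t = j, j divides s. j divides r, so j divides gcd(r, s). gcd(r, s) > 0, so j ≤ gcd(r, s).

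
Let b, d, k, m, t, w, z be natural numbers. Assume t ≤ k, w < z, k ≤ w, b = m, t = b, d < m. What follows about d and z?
d < z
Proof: Since t = b and b = m, t = m. Because t ≤ k, m ≤ k. k ≤ w and w < z, therefore k < z. From m ≤ k, m < z. From d < m, d < z.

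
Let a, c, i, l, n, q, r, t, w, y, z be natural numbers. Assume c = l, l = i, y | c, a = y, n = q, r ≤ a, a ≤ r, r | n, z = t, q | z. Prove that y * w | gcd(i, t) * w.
c = l and l = i, thus c = i. Since y | c, y | i. Since r ≤ a and a ≤ r, r = a. From r | n, a | n. n = q, so a | q. a = y, so y | q. From z = t and q | z, q | t. y | q, so y | t. Since y | i, y | gcd(i, t). Then y * w | gcd(i, t) * w.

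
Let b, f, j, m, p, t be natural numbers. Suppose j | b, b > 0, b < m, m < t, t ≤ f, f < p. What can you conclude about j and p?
j < p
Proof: j | b and b > 0, thus j ≤ b. m < t and t ≤ f, thus m < f. Since b < m, b < f. f < p, so b < p. Because j ≤ b, j < p.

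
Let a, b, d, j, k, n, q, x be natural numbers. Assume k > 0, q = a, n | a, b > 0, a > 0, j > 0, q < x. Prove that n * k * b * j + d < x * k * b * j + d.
n | a and a > 0, thus n ≤ a. q = a and q < x, thus a < x. Since n ≤ a, n < x. k > 0, so n * k < x * k. Because b > 0, n * k * b < x * k * b. j > 0, so n * k * b * j < x * k * b * j. Then n * k * b * j + d < x * k * b * j + d.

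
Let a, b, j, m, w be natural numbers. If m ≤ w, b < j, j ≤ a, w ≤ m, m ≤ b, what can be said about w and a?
w < a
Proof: Since m ≤ w and w ≤ m, m = w. Since m ≤ b and b < j, m < j. Since j ≤ a, m < a. Since m = w, w < a.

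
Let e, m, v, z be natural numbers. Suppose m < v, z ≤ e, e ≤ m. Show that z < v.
From e ≤ m and m < v, e < v. From z ≤ e, z < v.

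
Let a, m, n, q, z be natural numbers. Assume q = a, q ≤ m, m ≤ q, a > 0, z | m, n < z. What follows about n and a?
n < a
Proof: Because m ≤ q and q ≤ m, m = q. q = a, so m = a. Since z | m, z | a. From a > 0, z ≤ a. Since n < z, n < a.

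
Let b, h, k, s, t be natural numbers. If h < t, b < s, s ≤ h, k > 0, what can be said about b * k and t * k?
b * k < t * k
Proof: Since b < s and s ≤ h, b < h. h < t, so b < t. k > 0, so b * k < t * k.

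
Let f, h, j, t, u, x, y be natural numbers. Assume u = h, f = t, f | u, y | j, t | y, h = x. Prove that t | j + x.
t | y and y | j, hence t | j. u = h and h = x, thus u = x. f = t and f | u, hence t | u. Since u = x, t | x. t | j, so t | j + x.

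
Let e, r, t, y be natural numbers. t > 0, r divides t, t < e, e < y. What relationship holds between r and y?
r < y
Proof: Since r divides t and t > 0, r ≤ t. t < e and e < y, so t < y. r ≤ t, so r < y.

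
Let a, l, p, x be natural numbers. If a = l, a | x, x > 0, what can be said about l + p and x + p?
l + p ≤ x + p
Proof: Because a | x and x > 0, a ≤ x. a = l, so l ≤ x. Then l + p ≤ x + p.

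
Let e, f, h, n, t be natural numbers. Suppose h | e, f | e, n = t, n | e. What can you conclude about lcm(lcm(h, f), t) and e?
lcm(lcm(h, f), t) | e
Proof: Because h | e and f | e, lcm(h, f) | e. Because n = t and n | e, t | e. From lcm(h, f) | e, lcm(lcm(h, f), t) | e.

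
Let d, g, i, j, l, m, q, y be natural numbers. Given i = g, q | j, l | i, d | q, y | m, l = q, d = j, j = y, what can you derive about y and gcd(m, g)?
y | gcd(m, g)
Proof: d = j and d | q, hence j | q. q | j, so q = j. Since l = q, l = j. Since j = y, l = y. Since l | i, y | i. i = g, so y | g. Because y | m, y | gcd(m, g).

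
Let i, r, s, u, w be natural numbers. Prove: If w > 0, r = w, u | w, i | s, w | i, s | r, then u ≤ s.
Because w | i and i | s, w | s. Since r = w and s | r, s | w. Because w | s, w = s. u | w and w > 0, therefore u ≤ w. From w = s, u ≤ s.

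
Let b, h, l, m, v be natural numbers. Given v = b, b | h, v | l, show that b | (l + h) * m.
v = b and v | l, thus b | l. From b | h, b | l + h. Then b | (l + h) * m.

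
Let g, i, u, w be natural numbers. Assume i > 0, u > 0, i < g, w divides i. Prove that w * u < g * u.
Since w divides i and i > 0, w ≤ i. i < g, so w < g. Since u > 0, by multiplying by a positive, w * u < g * u.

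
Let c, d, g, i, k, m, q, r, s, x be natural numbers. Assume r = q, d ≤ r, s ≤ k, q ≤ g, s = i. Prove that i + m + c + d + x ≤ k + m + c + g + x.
s = i and s ≤ k, so i ≤ k. Then i + m ≤ k + m. Then i + m + c ≤ k + m + c. Since r = q and d ≤ r, d ≤ q. From q ≤ g, d ≤ g. Because i + m + c ≤ k + m + c, i + m + c + d ≤ k + m + c + g. Then i + m + c + d + x ≤ k + m + c + g + x.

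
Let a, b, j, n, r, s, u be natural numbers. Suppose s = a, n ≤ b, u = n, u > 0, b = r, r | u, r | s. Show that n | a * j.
Since r | u and u > 0, r ≤ u. u = n, so r ≤ n. b = r and n ≤ b, so n ≤ r. r ≤ n, so r = n. Since s = a and r | s, r | a. Since r = n, n | a. Then n | a * j.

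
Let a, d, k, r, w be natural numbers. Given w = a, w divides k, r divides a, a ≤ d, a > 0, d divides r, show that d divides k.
d divides r and r divides a, thus d divides a. Since a > 0, d ≤ a. a ≤ d, so a = d. w = a and w divides k, therefore a divides k. a = d, so d divides k.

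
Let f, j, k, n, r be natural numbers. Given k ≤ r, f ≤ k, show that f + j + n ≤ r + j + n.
f ≤ k and k ≤ r, hence f ≤ r. Then f + j ≤ r + j. Then f + j + n ≤ r + j + n.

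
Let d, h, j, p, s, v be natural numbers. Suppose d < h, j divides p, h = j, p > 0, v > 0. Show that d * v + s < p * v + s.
h = j and d < h, hence d < j. j divides p and p > 0, so j ≤ p. Since d < j, d < p. Combining with v > 0, by multiplying by a positive, d * v < p * v. Then d * v + s < p * v + s.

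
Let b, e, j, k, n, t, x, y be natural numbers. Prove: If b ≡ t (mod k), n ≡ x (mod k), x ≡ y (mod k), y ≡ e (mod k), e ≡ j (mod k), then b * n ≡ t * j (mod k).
n ≡ x (mod k) and x ≡ y (mod k), thus n ≡ y (mod k). From y ≡ e (mod k), n ≡ e (mod k). Because e ≡ j (mod k), n ≡ j (mod k). Using b ≡ t (mod k), by multiplying congruences, b * n ≡ t * j (mod k).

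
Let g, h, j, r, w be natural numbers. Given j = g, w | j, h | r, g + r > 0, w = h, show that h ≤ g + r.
Because w = h and w | j, h | j. j = g, so h | g. h | r, so h | g + r. From g + r > 0, h ≤ g + r.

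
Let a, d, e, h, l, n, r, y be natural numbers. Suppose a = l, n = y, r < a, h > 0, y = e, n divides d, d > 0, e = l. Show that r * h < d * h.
Because a = l and r < a, r < l. Since n = y and y = e, n = e. Since e = l, n = l. n divides d, so l divides d. From d > 0, l ≤ d. Because r < l, r < d. Since h > 0, by multiplying by a positive, r * h < d * h.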